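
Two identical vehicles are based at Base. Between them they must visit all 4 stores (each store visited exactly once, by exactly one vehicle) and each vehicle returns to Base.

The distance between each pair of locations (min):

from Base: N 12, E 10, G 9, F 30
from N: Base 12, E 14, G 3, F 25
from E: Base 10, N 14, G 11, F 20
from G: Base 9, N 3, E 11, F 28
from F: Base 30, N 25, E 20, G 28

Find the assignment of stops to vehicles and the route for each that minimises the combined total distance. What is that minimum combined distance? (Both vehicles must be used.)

Check every non-empty split of the stops between the two vehicles; for each half take its own optimal tour:
  {N} + {E, G, F}: 24 + 67 = 91
  {E} + {N, G, F}: 20 + 67 = 87
  {N, E} + {G, F}: 36 + 67 = 103
  {G} + {N, E, F}: 18 + 67 = 85
  {N, G} + {E, F}: 24 + 60 = 84
  {E, G} + {N, F}: 30 + 67 = 97
  … (7 splits in total)
Best: vehicle 1 Base → N → G → Base = 24; vehicle 2 Base → E → F → Base = 60; combined 84.

84 min — the smallest possible combined total.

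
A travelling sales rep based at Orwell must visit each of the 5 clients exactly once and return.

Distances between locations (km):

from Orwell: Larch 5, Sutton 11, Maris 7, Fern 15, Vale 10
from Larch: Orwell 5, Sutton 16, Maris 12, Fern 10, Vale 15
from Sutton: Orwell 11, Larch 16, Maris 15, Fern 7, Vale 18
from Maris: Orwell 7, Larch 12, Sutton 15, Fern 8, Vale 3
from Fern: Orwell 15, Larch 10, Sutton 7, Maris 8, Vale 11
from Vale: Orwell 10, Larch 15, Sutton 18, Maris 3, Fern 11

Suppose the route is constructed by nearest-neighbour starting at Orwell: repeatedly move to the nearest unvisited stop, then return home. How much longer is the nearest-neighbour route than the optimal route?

The nearest-neighbour route is 1 km longer than optimal.

Orwell: Larch=5, Maris=7, Vale=10, Sutton=11, Fern=15 ⇒ Larch
Larch: Fern=10, Maris=12, Vale=15, Sutton=16 ⇒ Fern
Fern: Sutton=7, Maris=8, Vale=11 ⇒ Sutton
Sutton: Maris=15, Vale=18 ⇒ Maris
Maris: Vale=3 ⇒ Vale
NN route Orwell → Larch → Fern → Sutton → Maris → Vale → Orwell costs 50.
Optimal: Orwell → Larch → Sutton → Fern → Maris → Vale → Orwell costs 49 (by enumerating all 60 distinct tours).
Excess = 50 − 49 = 1.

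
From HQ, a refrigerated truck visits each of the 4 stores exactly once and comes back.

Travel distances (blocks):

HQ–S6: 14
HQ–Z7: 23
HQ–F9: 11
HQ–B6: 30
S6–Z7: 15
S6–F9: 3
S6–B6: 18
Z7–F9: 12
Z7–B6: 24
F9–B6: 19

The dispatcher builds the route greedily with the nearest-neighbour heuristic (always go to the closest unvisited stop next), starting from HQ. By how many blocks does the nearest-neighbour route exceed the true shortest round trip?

HQ: F9=11, S6=14, Z7=23, B6=30 ⇒ F9
F9: S6=3, Z7=12, B6=19 ⇒ S6
S6: Z7=15, B6=18 ⇒ Z7
Z7: B6=24 ⇒ B6
NN route HQ → F9 → S6 → Z7 → B6 → HQ costs 83.
Optimal: HQ → S6 → B6 → Z7 → F9 → HQ costs 79 (by enumerating all 12 distinct tours).
Excess = 83 − 79 = 4.

The nearest-neighbour route is 4 blocks longer than optimal.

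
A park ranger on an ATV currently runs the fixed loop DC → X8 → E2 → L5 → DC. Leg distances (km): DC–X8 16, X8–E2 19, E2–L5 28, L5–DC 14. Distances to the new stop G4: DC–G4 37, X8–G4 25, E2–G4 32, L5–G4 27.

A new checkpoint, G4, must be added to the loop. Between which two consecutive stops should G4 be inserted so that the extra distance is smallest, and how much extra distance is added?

Minimum extra distance: 31 km, inserting G4 between E2 and L5.

Insertion cost between consecutive stops i–j is d(i,G4) + d(G4,j) − d(i,j):
  between DC and X8: 37 + 25 − 16 = 46
  between X8 and E2: 25 + 32 − 19 = 38
  between E2 and L5: 32 + 27 − 28 = 31
  between L5 and DC: 27 + 37 − 14 = 50
Cheapest insertion is between E2 and L5, adding 31.
New total = 77 + 31 = 108.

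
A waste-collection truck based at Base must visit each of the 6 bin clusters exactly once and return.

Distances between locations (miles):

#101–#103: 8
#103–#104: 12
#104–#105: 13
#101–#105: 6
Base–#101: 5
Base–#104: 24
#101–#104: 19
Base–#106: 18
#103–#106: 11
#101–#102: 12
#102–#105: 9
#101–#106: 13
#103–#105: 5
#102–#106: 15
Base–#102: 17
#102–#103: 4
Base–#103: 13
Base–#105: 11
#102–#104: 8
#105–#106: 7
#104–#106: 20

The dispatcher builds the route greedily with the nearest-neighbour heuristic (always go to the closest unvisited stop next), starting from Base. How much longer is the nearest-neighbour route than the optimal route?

Excess over optimum: 3 miles.

Base: #101=5, #105=11, #103=13, #102=17, #106=18, #104=24 ⇒ #101
#101: #105=6, #103=8, #102=12, #106=13, #104=19 ⇒ #105
#105: #103=5, #106=7, #102=9, #104=13 ⇒ #103
#103: #102=4, #106=11, #104=12 ⇒ #102
#102: #104=8, #106=15 ⇒ #104
#104: #106=20 ⇒ #106
NN route Base → #101 → #105 → #103 → #102 → #104 → #106 → Base costs 66.
Optimal: Base → #101 → #103 → #102 → #104 → #105 → #106 → Base costs 63 (by enumerating all 360 distinct tours).
Excess = 66 − 63 = 3.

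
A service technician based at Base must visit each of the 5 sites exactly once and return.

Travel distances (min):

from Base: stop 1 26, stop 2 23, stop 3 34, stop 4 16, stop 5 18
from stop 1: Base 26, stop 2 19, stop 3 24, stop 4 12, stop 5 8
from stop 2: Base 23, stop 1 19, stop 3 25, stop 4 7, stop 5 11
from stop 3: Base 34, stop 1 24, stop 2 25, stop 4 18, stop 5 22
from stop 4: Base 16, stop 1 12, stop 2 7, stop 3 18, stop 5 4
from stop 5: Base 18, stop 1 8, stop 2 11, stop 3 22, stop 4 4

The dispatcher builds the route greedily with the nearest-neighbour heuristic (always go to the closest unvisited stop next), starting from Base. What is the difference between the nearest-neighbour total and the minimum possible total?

Base: stop 4=16, stop 5=18, stop 2=23, stop 1=26, stop 3=34 ⇒ stop 4
stop 4: stop 5=4, stop 2=7, stop 1=12, stop 3=18 ⇒ stop 5
stop 5: stop 1=8, stop 2=11, stop 3=22 ⇒ stop 1
stop 1: stop 2=19, stop 3=24 ⇒ stop 2
stop 2: stop 3=25 ⇒ stop 3
NN route Base → stop 4 → stop 5 → stop 1 → stop 2 → stop 3 → Base costs 106.
Optimal: Base → stop 2 → stop 4 → stop 3 → stop 1 → stop 5 → Base costs 98 (by enumerating all 60 distinct tours).
Excess = 106 − 98 = 8.

8 min longer than the optimal tour.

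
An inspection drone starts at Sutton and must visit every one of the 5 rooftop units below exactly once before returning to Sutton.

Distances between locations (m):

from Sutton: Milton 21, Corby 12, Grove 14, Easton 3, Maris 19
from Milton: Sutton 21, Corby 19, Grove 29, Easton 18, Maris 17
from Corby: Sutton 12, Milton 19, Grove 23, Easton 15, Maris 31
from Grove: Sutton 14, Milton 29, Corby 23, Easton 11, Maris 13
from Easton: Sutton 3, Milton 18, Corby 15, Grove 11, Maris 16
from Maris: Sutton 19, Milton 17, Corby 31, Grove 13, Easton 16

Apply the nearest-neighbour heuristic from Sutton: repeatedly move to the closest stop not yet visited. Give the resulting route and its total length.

75 m along Sutton → Easton → Grove → Maris → Milton → Corby → Sutton.

From Sutton: distances to unvisited — Easton=3, Corby=12, Grove=14, Maris=19, Milton=21. Nearest is Easton (3).
From Easton: distances to unvisited — Grove=11, Corby=15, Maris=16, Milton=18. Nearest is Grove (11).
From Grove: distances to unvisited — Maris=13, Corby=23, Milton=29. Nearest is Maris (13).
From Maris: distances to unvisited — Milton=17, Corby=31. Nearest is Milton (17).
From Milton: distances to unvisited — Corby=19. Nearest is Corby (19).
Return Corby→Sutton: 12.
Total = 3 + 11 + 13 + 17 + 19 + 12 = 75.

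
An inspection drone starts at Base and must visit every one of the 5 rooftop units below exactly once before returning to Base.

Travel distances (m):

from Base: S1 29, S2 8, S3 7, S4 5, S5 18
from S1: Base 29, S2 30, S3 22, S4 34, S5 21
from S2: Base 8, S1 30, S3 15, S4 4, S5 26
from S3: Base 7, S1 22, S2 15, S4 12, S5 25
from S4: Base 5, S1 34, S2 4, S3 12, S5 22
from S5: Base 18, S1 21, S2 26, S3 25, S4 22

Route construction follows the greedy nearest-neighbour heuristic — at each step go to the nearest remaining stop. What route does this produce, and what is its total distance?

85 m along Base → S4 → S2 → S3 → S1 → S5 → Base.

Base → [S4:5 / S3:7 / S2:8 / S5:18 / S1:29] → S4 (5)
S4 → [S2:4 / S3:12 / S5:22 / S1:34] → S2 (4)
S2 → [S3:15 / S5:26 / S1:30] → S3 (15)
S3 → [S1:22 / S5:25] → S1 (22)
S1 → [S5:21] → S5 (21)
Return S5→Base: 18.
Total = 5 + 4 + 15 + 22 + 21 + 18 = 85.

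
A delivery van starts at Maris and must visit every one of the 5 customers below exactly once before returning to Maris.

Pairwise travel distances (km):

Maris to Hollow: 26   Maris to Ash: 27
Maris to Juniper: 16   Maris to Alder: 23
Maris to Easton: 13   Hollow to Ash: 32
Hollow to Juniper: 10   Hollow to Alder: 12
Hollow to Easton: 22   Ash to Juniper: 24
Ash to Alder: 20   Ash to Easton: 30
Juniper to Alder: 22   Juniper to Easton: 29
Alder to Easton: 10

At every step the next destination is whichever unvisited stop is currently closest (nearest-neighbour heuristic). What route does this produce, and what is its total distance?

96 km along Maris → Easton → Alder → Hollow → Juniper → Ash → Maris.

From Maris: distances to unvisited — Easton=13, Juniper=16, Alder=23, Hollow=26, Ash=27. Nearest is Easton (13).
From Easton: distances to unvisited — Alder=10, Hollow=22, Juniper=29, Ash=30. Nearest is Alder (10).
From Alder: distances to unvisited — Hollow=12, Ash=20, Juniper=22. Nearest is Hollow (12).
From Hollow: distances to unvisited — Juniper=10, Ash=32. Nearest is Juniper (10).
From Juniper: distances to unvisited — Ash=24. Nearest is Ash (24).
Return Ash→Maris: 27.
Total = 13 + 10 + 12 + 10 + 24 + 27 = 96.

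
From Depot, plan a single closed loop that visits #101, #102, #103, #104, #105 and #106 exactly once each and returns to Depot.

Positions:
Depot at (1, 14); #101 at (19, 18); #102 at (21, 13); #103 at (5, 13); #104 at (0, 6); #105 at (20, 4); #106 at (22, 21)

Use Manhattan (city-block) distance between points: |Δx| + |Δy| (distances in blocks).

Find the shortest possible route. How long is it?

With 6 stops there are 6!/2 = 360 distinct round trips (a route and its reverse cost the same).
Depot-#101-#102-#103-#104-#105-#106-Depot: 22+7+16+12+22+19+28 = 126
Depot-#101-#102-#103-#104-#106-#105-Depot: 22+7+16+12+37+19+29 = 142
Depot-#101-#102-#103-#105-#104-#106-Depot: 22+7+16+24+22+37+28 = 156
Depot-#101-#102-#103-#105-#106-#104-Depot: 22+7+16+24+19+37+9 = 134
Depot-#101-#102-#103-#106-#104-#105-Depot: 22+7+16+25+37+22+29 = 158
Depot-#101-#102-#103-#106-#105-#104-Depot: 22+7+16+25+19+22+9 = 120
Depot-#101-#102-#104-#103-#105-#106-Depot: 22+7+28+12+24+19+28 = 140
Depot-#101-#102-#104-#103-#106-#105-Depot: 22+7+28+12+25+19+29 = 142
… (352 more)
Depot-#103-#101-#106-#102-#105-#104-Depot: 5+19+6+9+10+22+9 = 80  ← best
The minimum is 80.
One optimal route: Depot → #103 → #101 → #106 → #102 → #105 → #104 → Depot (or its reverse).

Shortest round trip = 80 blocks.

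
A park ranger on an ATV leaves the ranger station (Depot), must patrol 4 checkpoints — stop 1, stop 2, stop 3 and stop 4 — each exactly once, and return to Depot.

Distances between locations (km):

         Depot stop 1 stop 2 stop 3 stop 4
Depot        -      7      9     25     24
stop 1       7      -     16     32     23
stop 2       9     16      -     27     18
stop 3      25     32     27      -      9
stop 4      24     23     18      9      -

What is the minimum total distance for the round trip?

Depot-stop 1-stop 2-stop 3-stop 4-Depot: 7+16+27+9+24 = 83
Depot-stop 1-stop 2-stop 4-stop 3-Depot: 7+16+18+9+25 = 75
Depot-stop 1-stop 3-stop 2-stop 4-Depot: 7+32+27+18+24 = 108
Depot-stop 1-stop 3-stop 4-stop 2-Depot: 7+32+9+18+9 = 75
Depot-stop 1-stop 4-stop 2-stop 3-Depot: 7+23+18+27+25 = 100
Depot-stop 1-stop 4-stop 3-stop 2-Depot: 7+23+9+27+9 = 75
Depot-stop 2-stop 1-stop 3-stop 4-Depot: 9+16+32+9+24 = 90
Depot-stop 2-stop 1-stop 4-stop 3-Depot: 9+16+23+9+25 = 82
Depot-stop 2-stop 3-stop 1-stop 4-Depot: 9+27+32+23+24 = 115
Depot-stop 2-stop 4-stop 1-stop 3-Depot: 9+18+23+32+25 = 107
Depot-stop 3-stop 1-stop 2-stop 4-Depot: 25+32+16+18+24 = 115
Depot-stop 3-stop 2-stop 1-stop 4-Depot: 25+27+16+23+24 = 115
The minimum is 75.
One optimal route: Depot → stop 1 → stop 2 → stop 4 → stop 3 → Depot (or its reverse).

75 km — the shortest possible round trip.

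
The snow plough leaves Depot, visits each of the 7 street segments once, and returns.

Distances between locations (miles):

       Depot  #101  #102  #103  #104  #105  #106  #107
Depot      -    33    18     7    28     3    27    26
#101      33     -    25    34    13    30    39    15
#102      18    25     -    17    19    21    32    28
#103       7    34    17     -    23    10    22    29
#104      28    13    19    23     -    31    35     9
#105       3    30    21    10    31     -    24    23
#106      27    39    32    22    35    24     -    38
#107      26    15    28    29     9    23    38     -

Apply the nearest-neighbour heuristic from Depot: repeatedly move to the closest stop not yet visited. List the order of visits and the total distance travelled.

Nearest-neighbour total = 139 miles; route Depot → #105 → #103 → #102 → #104 → #107 → #101 → #106 → Depot.

From Depot: distances to unvisited — #105=3, #103=7, #102=18, #107=26, #106=27, #104=28, #101=33. Nearest is #105 (3).
From #105: distances to unvisited — #103=10, #102=21, #107=23, #106=24, #101=30, #104=31. Nearest is #103 (10).
From #103: distances to unvisited — #102=17, #106=22, #104=23, #107=29, #101=34. Nearest is #102 (17).
From #102: distances to unvisited — #104=19, #101=25, #107=28, #106=32. Nearest is #104 (19).
From #104: distances to unvisited — #107=9, #101=13, #106=35. Nearest is #107 (9).
From #107: distances to unvisited — #101=15, #106=38. Nearest is #101 (15).
From #101: distances to unvisited — #106=39. Nearest is #106 (39).
Return #106→Depot: 27.
Total = 3 + 10 + 17 + 19 + 9 + 15 + 39 + 27 = 139.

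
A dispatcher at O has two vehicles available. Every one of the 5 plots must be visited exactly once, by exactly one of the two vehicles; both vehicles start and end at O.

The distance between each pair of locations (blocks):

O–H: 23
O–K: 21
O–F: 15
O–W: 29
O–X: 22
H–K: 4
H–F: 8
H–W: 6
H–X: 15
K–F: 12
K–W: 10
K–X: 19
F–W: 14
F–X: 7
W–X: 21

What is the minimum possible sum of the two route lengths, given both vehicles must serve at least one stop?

Minimum combined distance: 104 blocks.

Check every non-empty split of the stops between the two vehicles; for each half take its own optimal tour:
  {H} + {K, F, W, X}: 46 + 74 = 120
  {K} + {H, F, W, X}: 42 + 72 = 114
  {H, K} + {F, W, X}: 48 + 72 = 120
  {F} + {H, K, W, X}: 30 + 74 = 104
  {H, F} + {K, W, X}: 46 + 74 = 120
  {K, F} + {H, W, X}: 48 + 72 = 120
  … (15 splits in total)
Best: vehicle 1 O → F → O = 30; vehicle 2 O → K → H → W → X → O = 74; combined 104.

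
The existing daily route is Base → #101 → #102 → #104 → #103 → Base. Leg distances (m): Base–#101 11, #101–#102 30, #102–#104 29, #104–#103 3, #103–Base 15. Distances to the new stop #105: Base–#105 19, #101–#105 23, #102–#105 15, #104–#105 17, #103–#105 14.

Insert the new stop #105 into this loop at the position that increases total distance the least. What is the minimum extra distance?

Insertion cost between consecutive stops i–j is d(i,#105) + d(#105,j) − d(i,j):
  between Base and #101: 19 + 23 − 11 = 31
  between #101 and #102: 23 + 15 − 30 = 8
  between #102 and #104: 15 + 17 − 29 = 3
  between #104 and #103: 17 + 14 − 3 = 28
  between #103 and Base: 14 + 19 − 15 = 18
Cheapest insertion is between #102 and #104, adding 3.
New total = 88 + 3 = 91.

Adding 3 m by placing #105 on the #102–#104 leg.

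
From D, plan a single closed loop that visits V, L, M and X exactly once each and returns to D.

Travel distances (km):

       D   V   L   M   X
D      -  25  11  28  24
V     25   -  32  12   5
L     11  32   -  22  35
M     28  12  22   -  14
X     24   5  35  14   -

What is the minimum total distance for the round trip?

D → V → L → M → X → D: 25+32+22+14+24 = 117
D → V → L → X → M → D: 25+32+35+14+28 = 134
D → V → M → L → X → D: 25+12+22+35+24 = 118
D → V → M → X → L → D: 25+12+14+35+11 = 97
D → V → X → L → M → D: 25+5+35+22+28 = 115
D → V → X → M → L → D: 25+5+14+22+11 = 77
D → L → V → M → X → D: 11+32+12+14+24 = 93
D → L → V → X → M → D: 11+32+5+14+28 = 90
D → L → M → V → X → D: 11+22+12+5+24 = 74
D → L → X → V → M → D: 11+35+5+12+28 = 91
D → M → V → L → X → D: 28+12+32+35+24 = 131
D → M → L → V → X → D: 28+22+32+5+24 = 111
The minimum is 74.
One optimal route: D → L → M → V → X → D (or its reverse).

Shortest round trip = 74 km.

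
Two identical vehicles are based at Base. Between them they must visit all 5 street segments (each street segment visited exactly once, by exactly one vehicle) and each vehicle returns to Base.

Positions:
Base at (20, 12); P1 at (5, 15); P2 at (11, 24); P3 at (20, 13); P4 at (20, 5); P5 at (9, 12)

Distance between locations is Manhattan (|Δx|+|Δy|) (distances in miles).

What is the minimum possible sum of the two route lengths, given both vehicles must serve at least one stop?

Check every non-empty split of the stops between the two vehicles; for each half take its own optimal tour:
  {P1} + {P2, P3, P4, P5}: 36 + 60 = 96
  {P2} + {P1, P3, P4, P5}: 42 + 50 = 92
  {P1, P2} + {P3, P4, P5}: 54 + 38 = 92
  {P3} + {P1, P2, P4, P5}: 2 + 68 = 70
  {P1, P3} + {P2, P4, P5}: 36 + 60 = 96
  {P2, P3} + {P1, P4, P5}: 42 + 50 = 92
  … (15 splits in total)
  {P4} + {P1, P2, P3, P5}: 14 + 54 = 68  ← best
Best: vehicle 1 Base → P4 → Base = 14; vehicle 2 Base → P3 → P2 → P1 → P5 → Base = 54; combined 68.

Minimum combined distance: 68 miles.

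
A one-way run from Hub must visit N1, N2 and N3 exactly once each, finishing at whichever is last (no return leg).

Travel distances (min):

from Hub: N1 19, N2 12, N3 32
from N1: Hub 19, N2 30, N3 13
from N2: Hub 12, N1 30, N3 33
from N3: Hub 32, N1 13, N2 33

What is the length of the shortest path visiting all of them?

There are 3! = 6 possible orderings.
Hub→N1→N2→N3: 19+30+33 = 82
Hub→N1→N3→N2: 19+13+33 = 65
Hub→N2→N1→N3: 12+30+13 = 55
Hub→N2→N3→N1: 12+33+13 = 58
Hub→N3→N1→N2: 32+13+30 = 75
Hub→N3→N2→N1: 32+33+30 = 95
The minimum is 55.
One shortest path: Hub → N2 → N1 → N3.

Minimum one-way distance = 55 min.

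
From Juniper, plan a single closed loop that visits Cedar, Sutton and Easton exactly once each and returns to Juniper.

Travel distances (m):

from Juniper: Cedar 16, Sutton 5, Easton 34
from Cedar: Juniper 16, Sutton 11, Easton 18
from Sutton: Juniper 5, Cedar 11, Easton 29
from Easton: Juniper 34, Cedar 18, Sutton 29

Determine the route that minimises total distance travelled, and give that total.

Shortest round trip = 68 m.

Juniper→Cedar→Sutton→Easton→Juniper: 16+11+29+34 = 90
Juniper→Cedar→Easton→Sutton→Juniper: 16+18+29+5 = 68
Juniper→Sutton→Cedar→Easton→Juniper: 5+11+18+34 = 68
The minimum is 68.
One optimal route: Juniper → Cedar → Easton → Sutton → Juniper (or its reverse).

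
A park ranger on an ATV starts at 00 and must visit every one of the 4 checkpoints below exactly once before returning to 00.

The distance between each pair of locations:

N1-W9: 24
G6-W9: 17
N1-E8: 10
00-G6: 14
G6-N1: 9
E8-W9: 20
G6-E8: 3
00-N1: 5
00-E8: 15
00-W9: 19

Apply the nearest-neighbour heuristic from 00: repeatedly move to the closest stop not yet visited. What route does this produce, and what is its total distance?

From 00: distances to unvisited — N1=5, G6=14, E8=15, W9=19. Nearest is N1 (5).
From N1: distances to unvisited — G6=9, E8=10, W9=24. Nearest is G6 (9).
From G6: distances to unvisited — E8=3, W9=17. Nearest is E8 (3).
From E8: distances to unvisited — W9=20. Nearest is W9 (20).
Return W9→00: 19.
Total = 5 + 9 + 3 + 20 + 19 = 56.

56 along 00 → N1 → G6 → E8 → W9 → 00.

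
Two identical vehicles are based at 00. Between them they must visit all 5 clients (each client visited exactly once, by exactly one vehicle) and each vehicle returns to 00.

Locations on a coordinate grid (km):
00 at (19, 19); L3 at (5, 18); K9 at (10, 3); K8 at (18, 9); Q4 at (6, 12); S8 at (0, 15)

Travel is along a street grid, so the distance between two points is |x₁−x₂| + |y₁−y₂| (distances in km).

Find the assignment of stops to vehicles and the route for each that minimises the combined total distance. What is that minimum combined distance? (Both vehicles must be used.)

There are 2^4 − 1 = 15 ways to divide the 5 stops into two non-empty groups. For each, the best each vehicle can do is its own shortest tour through its group:
  {L3} + {K9, K8, Q4, S8}: 30 + 70 = 100
  {K9} + {L3, K8, Q4, S8}: 50 + 58 = 108
  {L3, K9} + {K8, Q4, S8}: 60 + 58 = 118
  {K8} + {L3, K9, Q4, S8}: 22 + 70 = 92
  {L3, K8} + {K9, Q4, S8}: 48 + 70 = 118
  {K9, K8} + {L3, Q4, S8}: 50 + 52 = 102
  … (15 splits in total)
Best: vehicle 1 00 → K8 → 00 = 22; vehicle 2 00 → L3 → S8 → Q4 → K9 → 00 = 70; combined 92.

Minimum combined distance: 92 km.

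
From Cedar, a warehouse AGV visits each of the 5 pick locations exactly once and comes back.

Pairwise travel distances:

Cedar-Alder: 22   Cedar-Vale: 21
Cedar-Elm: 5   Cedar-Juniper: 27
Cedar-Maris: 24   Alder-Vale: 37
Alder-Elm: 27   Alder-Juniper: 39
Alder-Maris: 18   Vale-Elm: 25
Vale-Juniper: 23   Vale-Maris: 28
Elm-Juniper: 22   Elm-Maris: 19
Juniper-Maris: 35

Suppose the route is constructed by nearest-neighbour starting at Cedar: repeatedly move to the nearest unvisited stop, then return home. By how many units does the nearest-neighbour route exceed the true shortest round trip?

The nearest-neighbour route is 11 longer than optimal.

Cedar: Elm=5, Vale=21, Alder=22, Maris=24, Juniper=27 ⇒ Elm
Elm: Maris=19, Juniper=22, Vale=25, Alder=27 ⇒ Maris
Maris: Alder=18, Vale=28, Juniper=35 ⇒ Alder
Alder: Vale=37, Juniper=39 ⇒ Vale
Vale: Juniper=23 ⇒ Juniper
NN route Cedar → Elm → Maris → Alder → Vale → Juniper → Cedar costs 129.
Optimal: Cedar → Alder → Maris → Vale → Juniper → Elm → Cedar costs 118 (by enumerating all 60 distinct tours).
Excess = 129 − 118 = 11.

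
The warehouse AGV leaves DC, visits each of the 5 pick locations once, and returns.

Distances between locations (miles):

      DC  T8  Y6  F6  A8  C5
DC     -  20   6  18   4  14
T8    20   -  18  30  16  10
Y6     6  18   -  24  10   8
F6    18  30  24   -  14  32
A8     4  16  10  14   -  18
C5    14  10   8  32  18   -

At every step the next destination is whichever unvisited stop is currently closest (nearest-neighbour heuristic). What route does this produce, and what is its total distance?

Total distance 80 miles via the nearest-neighbour route DC → A8 → Y6 → C5 → T8 → F6 → DC.

From DC: distances to unvisited — A8=4, Y6=6, C5=14, F6=18, T8=20. Nearest is A8 (4).
From A8: distances to unvisited — Y6=10, F6=14, T8=16, C5=18. Nearest is Y6 (10).
From Y6: distances to unvisited — C5=8, T8=18, F6=24. Nearest is C5 (8).
From C5: distances to unvisited — T8=10, F6=32. Nearest is T8 (10).
From T8: distances to unvisited — F6=30. Nearest is F6 (30).
Return F6→DC: 18.
Total = 4 + 10 + 8 + 10 + 30 + 18 = 80.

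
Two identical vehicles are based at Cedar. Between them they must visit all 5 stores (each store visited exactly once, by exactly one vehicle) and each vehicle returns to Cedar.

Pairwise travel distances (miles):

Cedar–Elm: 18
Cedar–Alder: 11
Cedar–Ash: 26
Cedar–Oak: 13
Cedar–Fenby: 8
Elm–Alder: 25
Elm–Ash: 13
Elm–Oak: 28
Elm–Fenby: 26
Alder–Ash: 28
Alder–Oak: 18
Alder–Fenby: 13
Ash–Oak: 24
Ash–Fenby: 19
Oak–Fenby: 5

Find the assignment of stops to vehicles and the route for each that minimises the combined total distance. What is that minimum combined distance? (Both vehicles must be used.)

Minimum combined distance: 90 miles.

There are 2^4 − 1 = 15 ways to divide the 5 stops into two non-empty groups. For each, the best each vehicle can do is its own shortest tour through its group:
  {Elm} + {Alder, Ash, Oak, Fenby}: 36 + 76 = 112
  {Alder} + {Elm, Ash, Oak, Fenby}: 22 + 68 = 90
  {Elm, Alder} + {Ash, Oak, Fenby}: 54 + 63 = 117
  {Ash} + {Elm, Alder, Oak, Fenby}: 52 + 74 = 126
  {Elm, Ash} + {Alder, Oak, Fenby}: 57 + 42 = 99
  {Alder, Ash} + {Elm, Oak, Fenby}: 65 + 59 = 124
  … (15 splits in total)
Best: vehicle 1 Cedar → Alder → Cedar = 22; vehicle 2 Cedar → Elm → Ash → Oak → Fenby → Cedar = 68; combined 90.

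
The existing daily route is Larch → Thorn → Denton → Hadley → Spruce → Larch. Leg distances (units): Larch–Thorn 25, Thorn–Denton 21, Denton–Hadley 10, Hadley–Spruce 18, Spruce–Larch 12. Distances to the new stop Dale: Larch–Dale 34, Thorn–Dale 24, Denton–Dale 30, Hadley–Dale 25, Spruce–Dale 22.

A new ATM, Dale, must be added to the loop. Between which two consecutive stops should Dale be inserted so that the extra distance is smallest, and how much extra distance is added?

Insertion cost between consecutive stops i–j is d(i,Dale) + d(Dale,j) − d(i,j):
  between Larch and Thorn: 34 + 24 − 25 = 33
  between Thorn and Denton: 24 + 30 − 21 = 33
  between Denton and Hadley: 30 + 25 − 10 = 45
  between Hadley and Spruce: 25 + 22 − 18 = 29
  between Spruce and Larch: 22 + 34 − 12 = 44
Cheapest insertion is between Hadley and Spruce, adding 29.
New total = 86 + 29 = 115.

Minimum extra distance: 29, inserting Dale between Hadley and Spruce.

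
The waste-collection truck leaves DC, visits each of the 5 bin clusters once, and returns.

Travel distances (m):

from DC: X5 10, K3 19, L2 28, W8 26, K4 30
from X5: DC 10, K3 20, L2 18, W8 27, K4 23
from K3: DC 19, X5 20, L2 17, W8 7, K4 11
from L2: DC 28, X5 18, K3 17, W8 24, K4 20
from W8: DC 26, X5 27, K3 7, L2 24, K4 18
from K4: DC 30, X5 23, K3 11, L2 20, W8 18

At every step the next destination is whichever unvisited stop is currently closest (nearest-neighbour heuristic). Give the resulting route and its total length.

100 m along DC → X5 → L2 → K3 → W8 → K4 → DC.

At DC the remaining stops are X5 10, K3 19, W8 26, L2 28, K4 30; go to X5.
At X5 the remaining stops are L2 18, K3 20, K4 23, W8 27; go to L2.
At L2 the remaining stops are K3 17, K4 20, W8 24; go to K3.
At K3 the remaining stops are W8 7, K4 11; go to W8.
At W8 the remaining stops are K4 18; go to K4.
Return K4→DC: 30.
Total = 10 + 18 + 17 + 7 + 18 + 30 = 100.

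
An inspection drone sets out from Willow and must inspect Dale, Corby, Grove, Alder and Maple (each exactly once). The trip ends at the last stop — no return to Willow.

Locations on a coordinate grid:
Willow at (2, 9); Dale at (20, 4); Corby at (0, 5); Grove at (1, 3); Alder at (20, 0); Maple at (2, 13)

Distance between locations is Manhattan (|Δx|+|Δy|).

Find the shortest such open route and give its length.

There are 5! = 120 possible orderings.
Willow→Dale→Corby→Grove→Alder→Maple: 23+21+3+22+31 = 100
Willow→Dale→Corby→Grove→Maple→Alder: 23+21+3+11+31 = 89
Willow→Dale→Corby→Alder→Grove→Maple: 23+21+25+22+11 = 102
Willow→Dale→Corby→Alder→Maple→Grove: 23+21+25+31+11 = 111
Willow→Dale→Corby→Maple→Grove→Alder: 23+21+10+11+22 = 87
Willow→Dale→Corby→Maple→Alder→Grove: 23+21+10+31+22 = 107
Willow→Dale→Grove→Corby→Alder→Maple: 23+20+3+25+31 = 102
Willow→Dale→Grove→Corby→Maple→Alder: 23+20+3+10+31 = 87
Willow→Dale→Grove→Alder→Corby→Maple: 23+20+22+25+10 = 100
Willow→Dale→Grove→Alder→Maple→Corby: 23+20+22+31+10 = 106
Willow→Dale→Grove→Maple→Corby→Alder: 23+20+11+10+25 = 89
Willow→Dale→Grove→Maple→Alder→Corby: 23+20+11+31+25 = 110
Willow→Dale→Alder→Corby→Grove→Maple: 23+4+25+3+11 = 66
Willow→Dale→Alder→Corby→Maple→Grove: 23+4+25+10+11 = 73
… (106 more)
Willow→Maple→Corby→Grove→Dale→Alder: 4+10+3+20+4 = 41  ← best
The minimum is 41.
One shortest path: Willow → Maple → Corby → Grove → Dale → Alder.

Minimum one-way distance = 41.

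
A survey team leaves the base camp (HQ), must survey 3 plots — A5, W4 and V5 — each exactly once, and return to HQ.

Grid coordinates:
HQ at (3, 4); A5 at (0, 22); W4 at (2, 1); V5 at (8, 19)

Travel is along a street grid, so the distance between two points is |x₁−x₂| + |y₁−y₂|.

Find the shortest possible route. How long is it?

Minimum total distance: 58.

There are 3 distinct closed tours to check (reversals are equivalent).
HQ→A5→W4→V5→HQ: 21+23+24+20 = 88
HQ→A5→V5→W4→HQ: 21+11+24+4 = 60
HQ→W4→A5→V5→HQ: 4+23+11+20 = 58
The minimum is 58.
One optimal route: HQ → W4 → A5 → V5 → HQ (or its reverse).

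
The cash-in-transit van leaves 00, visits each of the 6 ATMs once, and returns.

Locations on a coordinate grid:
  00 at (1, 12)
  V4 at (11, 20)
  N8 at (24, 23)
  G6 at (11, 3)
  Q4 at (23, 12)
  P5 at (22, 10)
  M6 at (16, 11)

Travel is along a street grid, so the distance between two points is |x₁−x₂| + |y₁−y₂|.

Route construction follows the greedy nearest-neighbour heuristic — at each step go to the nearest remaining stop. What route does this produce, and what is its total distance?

At 00 the remaining stops are M6 16, V4 18, G6 19, Q4 22, P5 23, N8 34; go to M6.
At M6 the remaining stops are P5 7, Q4 8, G6 13, V4 14, N8 20; go to P5.
At P5 the remaining stops are Q4 3, N8 15, G6 18, V4 21; go to Q4.
At Q4 the remaining stops are N8 12, V4 20, G6 21; go to N8.
At N8 the remaining stops are V4 16, G6 33; go to V4.
At V4 the remaining stops are G6 17; go to G6.
Return G6→00: 19.
Total = 16 + 7 + 3 + 12 + 16 + 17 + 19 = 90.

Total distance 90 via the nearest-neighbour route 00 → M6 → P5 → Q4 → N8 → V4 → G6 → 00.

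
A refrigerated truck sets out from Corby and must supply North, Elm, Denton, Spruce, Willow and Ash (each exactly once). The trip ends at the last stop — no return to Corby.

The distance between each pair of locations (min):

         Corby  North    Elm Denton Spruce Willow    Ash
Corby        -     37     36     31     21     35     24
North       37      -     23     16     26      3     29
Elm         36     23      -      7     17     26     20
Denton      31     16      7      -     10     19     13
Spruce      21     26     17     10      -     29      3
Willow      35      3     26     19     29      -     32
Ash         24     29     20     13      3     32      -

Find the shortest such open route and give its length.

Minimum one-way distance = 70 min.

There are 6! = 720 possible orderings.
Corby → North → Elm → Denton → Spruce → Willow → Ash: 37+23+7+10+29+32 = 138
Corby → North → Elm → Denton → Spruce → Ash → Willow: 37+23+7+10+3+32 = 112
Corby → North → Elm → Denton → Willow → Spruce → Ash: 37+23+7+19+29+3 = 118
Corby → North → Elm → Denton → Willow → Ash → Spruce: 37+23+7+19+32+3 = 121
Corby → North → Elm → Denton → Ash → Spruce → Willow: 37+23+7+13+3+29 = 112
Corby → North → Elm → Denton → Ash → Willow → Spruce: 37+23+7+13+32+29 = 141
Corby → North → Elm → Spruce → Denton → Willow → Ash: 37+23+17+10+19+32 = 138
Corby → North → Elm → Spruce → Denton → Ash → Willow: 37+23+17+10+13+32 = 132
… (712 more)
Corby → Spruce → Ash → Elm → Denton → North → Willow: 21+3+20+7+16+3 = 70  ← best
The minimum is 70.
One shortest path: Corby → Spruce → Ash → Elm → Denton → North → Willow.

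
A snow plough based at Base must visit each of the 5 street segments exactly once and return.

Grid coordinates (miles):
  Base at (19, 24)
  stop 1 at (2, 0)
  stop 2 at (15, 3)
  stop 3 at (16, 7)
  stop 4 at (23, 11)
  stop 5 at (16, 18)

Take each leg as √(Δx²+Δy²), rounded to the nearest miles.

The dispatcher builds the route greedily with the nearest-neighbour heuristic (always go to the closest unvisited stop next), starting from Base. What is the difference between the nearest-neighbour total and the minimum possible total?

Base: stop 5=7, stop 4=14, stop 3=17, stop 2=21, stop 1=29 ⇒ stop 5
stop 5: stop 4=10, stop 3=11, stop 2=15, stop 1=23 ⇒ stop 4
stop 4: stop 3=8, stop 2=11, stop 1=24 ⇒ stop 3
stop 3: stop 2=4, stop 1=16 ⇒ stop 2
stop 2: stop 1=13 ⇒ stop 1
NN route Base → stop 5 → stop 4 → stop 3 → stop 2 → stop 1 → Base costs 71.
Optimal: Base → stop 4 → stop 3 → stop 2 → stop 1 → stop 5 → Base costs 69 (by enumerating all 60 distinct tours).
Excess = 71 − 69 = 2.

Excess over optimum: 2 miles.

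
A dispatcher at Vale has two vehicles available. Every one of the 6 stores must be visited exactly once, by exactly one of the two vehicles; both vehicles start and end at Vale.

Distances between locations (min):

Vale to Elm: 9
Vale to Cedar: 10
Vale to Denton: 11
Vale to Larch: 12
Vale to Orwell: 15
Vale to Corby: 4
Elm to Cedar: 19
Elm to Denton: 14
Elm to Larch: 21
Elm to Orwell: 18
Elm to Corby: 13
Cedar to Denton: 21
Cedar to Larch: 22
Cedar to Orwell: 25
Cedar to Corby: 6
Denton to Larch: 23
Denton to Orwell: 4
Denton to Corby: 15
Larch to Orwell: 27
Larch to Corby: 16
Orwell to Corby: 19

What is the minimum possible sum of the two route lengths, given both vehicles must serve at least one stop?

There are 2^5 − 1 = 31 ways to divide the 6 stops into two non-empty groups. For each, the best each vehicle can do is its own shortest tour through its group:
  {Elm} + {Cedar, Denton, Larch, Orwell, Corby}: 18 + 74 = 92
  {Cedar} + {Elm, Denton, Larch, Orwell, Corby}: 20 + 74 = 94
  {Elm, Cedar} + {Denton, Larch, Orwell, Corby}: 38 + 62 = 100
  {Denton} + {Elm, Cedar, Larch, Orwell, Corby}: 22 + 86 = 108
  {Elm, Denton} + {Cedar, Larch, Orwell, Corby}: 34 + 74 = 108
  {Cedar, Denton} + {Elm, Larch, Orwell, Corby}: 42 + 74 = 116
  … (31 splits in total)
  {Larch} + {Elm, Cedar, Denton, Orwell, Corby}: 24 + 62 = 86  ← best
Best: vehicle 1 Vale → Larch → Vale = 24; vehicle 2 Vale → Elm → Denton → Orwell → Cedar → Corby → Vale = 62; combined 86.

86 min — the smallest possible combined total.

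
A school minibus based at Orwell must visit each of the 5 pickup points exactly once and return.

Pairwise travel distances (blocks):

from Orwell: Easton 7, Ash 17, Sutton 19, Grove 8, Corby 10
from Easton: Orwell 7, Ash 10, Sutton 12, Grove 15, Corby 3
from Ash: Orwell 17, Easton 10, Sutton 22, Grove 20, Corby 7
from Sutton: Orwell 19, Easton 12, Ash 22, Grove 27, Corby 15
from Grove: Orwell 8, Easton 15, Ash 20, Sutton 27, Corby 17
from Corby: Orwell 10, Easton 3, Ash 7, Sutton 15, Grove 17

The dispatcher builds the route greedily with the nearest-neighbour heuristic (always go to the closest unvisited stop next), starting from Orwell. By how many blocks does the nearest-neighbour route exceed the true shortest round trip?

From Orwell: Easton=7, Grove=8, Corby=10, Ash=17, Sutton=19 → choose Easton (7).
From Easton: Corby=3, Ash=10, Sutton=12, Grove=15 → choose Corby (3).
From Corby: Ash=7, Sutton=15, Grove=17 → choose Ash (7).
From Ash: Grove=20, Sutton=22 → choose Grove (20).
From Grove: Sutton=27 → choose Sutton (27).
NN route Orwell → Easton → Corby → Ash → Grove → Sutton → Orwell costs 83.
Optimal: Orwell → Easton → Sutton → Corby → Ash → Grove → Orwell costs 69 (by enumerating all 60 distinct tours).
Excess = 83 − 69 = 14.

The nearest-neighbour route is 14 blocks longer than optimal.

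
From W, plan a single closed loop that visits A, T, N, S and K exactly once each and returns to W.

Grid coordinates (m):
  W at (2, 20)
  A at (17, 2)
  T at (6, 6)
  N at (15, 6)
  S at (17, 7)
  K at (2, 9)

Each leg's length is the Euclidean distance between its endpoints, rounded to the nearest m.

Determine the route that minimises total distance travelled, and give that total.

Shortest round trip = 54 m.

W→A→T→N→S→K→W: 23+12+9+2+15+11 = 72
W→A→T→N→K→S→W: 23+12+9+13+15+20 = 92
W→A→T→S→N→K→W: 23+12+11+2+13+11 = 72
W→A→T→S→K→N→W: 23+12+11+15+13+19 = 93
W→A→T→K→N→S→W: 23+12+5+13+2+20 = 75
W→A→T→K→S→N→W: 23+12+5+15+2+19 = 76
W→A→N→T→S→K→W: 23+4+9+11+15+11 = 73
W→A→N→T→K→S→W: 23+4+9+5+15+20 = 76
W→A→N→S→T→K→W: 23+4+2+11+5+11 = 56
W→A→N→S→K→T→W: 23+4+2+15+5+15 = 64
W→A→N→K→T→S→W: 23+4+13+5+11+20 = 76
W→A→N→K→S→T→W: 23+4+13+15+11+15 = 81
W→A→S→T→N→K→W: 23+5+11+9+13+11 = 72
W→A→S→T→K→N→W: 23+5+11+5+13+19 = 76
… (46 more)
W→N→S→A→T→K→W: 19+2+5+12+5+11 = 54  ← best
The minimum is 54.
One optimal route: W → N → S → A → T → K → W (or its reverse).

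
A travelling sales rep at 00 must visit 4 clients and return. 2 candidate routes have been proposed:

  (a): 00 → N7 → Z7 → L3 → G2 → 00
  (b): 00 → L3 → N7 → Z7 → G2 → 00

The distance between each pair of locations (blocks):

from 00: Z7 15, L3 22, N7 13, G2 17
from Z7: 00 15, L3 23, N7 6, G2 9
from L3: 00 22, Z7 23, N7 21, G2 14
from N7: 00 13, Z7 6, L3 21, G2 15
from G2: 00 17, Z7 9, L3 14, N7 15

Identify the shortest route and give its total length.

73 blocks — (a) is the shortest.

(a): 13 + 6 + 23 + 14 + 17 = 73
(b): 22 + 21 + 6 + 9 + 17 = 75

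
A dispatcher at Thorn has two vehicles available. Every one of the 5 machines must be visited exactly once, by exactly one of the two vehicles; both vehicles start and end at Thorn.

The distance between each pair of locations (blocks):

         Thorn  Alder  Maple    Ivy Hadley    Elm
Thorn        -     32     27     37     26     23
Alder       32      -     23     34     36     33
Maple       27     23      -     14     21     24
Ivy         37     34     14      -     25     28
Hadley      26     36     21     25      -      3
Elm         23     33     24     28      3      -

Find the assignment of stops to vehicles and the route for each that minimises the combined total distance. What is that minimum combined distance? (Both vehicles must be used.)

Try each way of splitting the stops between the two vehicles (each non-empty) and, for each split, find the best tour for each vehicle:
  {Alder} + {Maple, Ivy, Hadley, Elm}: 64 + 92 = 156
  {Maple} + {Alder, Ivy, Hadley, Elm}: 54 + 117 = 171
  {Alder, Maple} + {Ivy, Hadley, Elm}: 82 + 88 = 170
  {Ivy} + {Alder, Maple, Hadley, Elm}: 74 + 102 = 176
  {Alder, Ivy} + {Maple, Hadley, Elm}: 103 + 74 = 177
  {Maple, Ivy} + {Alder, Hadley, Elm}: 78 + 94 = 172
  … (15 splits in total)
Best: vehicle 1 Thorn → Alder → Thorn = 64; vehicle 2 Thorn → Maple → Ivy → Hadley → Elm → Thorn = 92; combined 156.

Minimum combined distance: 156 blocks.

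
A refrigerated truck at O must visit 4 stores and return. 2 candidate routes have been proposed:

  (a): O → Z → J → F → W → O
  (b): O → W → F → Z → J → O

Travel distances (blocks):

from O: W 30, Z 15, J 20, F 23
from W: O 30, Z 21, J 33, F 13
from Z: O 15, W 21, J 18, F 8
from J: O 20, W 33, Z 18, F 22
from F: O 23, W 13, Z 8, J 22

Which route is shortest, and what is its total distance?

(a): 15 + 18 + 22 + 13 + 30 = 98
(b): 30 + 13 + 8 + 18 + 20 = 89

Shortest is (b), total 89 blocks.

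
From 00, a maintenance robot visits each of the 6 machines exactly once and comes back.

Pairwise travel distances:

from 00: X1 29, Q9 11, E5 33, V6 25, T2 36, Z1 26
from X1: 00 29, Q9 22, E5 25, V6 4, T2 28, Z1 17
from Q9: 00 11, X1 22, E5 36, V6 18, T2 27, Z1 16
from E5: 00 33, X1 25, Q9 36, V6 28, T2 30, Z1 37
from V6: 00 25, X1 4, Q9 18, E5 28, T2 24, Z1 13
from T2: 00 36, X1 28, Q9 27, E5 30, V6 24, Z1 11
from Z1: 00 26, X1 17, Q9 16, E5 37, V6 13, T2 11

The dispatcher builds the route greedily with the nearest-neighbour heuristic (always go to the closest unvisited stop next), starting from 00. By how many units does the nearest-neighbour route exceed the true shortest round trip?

From 00: Q9=11, V6=25, Z1=26, X1=29, E5=33, T2=36 → choose Q9 (11).
From Q9: Z1=16, V6=18, X1=22, T2=27, E5=36 → choose Z1 (16).
From Z1: T2=11, V6=13, X1=17, E5=37 → choose T2 (11).
From T2: V6=24, X1=28, E5=30 → choose V6 (24).
From V6: X1=4, E5=28 → choose X1 (4).
From X1: E5=25 → choose E5 (25).
NN route 00 → Q9 → Z1 → T2 → V6 → X1 → E5 → 00 costs 124.
Optimal: 00 → Q9 → Z1 → T2 → E5 → X1 → V6 → 00 costs 122 (by enumerating all 360 distinct tours).
Excess = 124 − 122 = 2.

The nearest-neighbour route is 2 longer than optimal.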